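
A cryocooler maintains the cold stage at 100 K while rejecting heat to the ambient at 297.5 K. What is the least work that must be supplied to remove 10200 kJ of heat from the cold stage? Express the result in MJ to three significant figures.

20.1 MJ

The reservoir spacing is ΔT = 297.5 − 100 = 197.5 K.
The reversible limit is COP_R = T_C/ΔT = 0.5063, so W_min = Q_C/COP = Q_C·ΔT/T_C.
W_min = 10200 × 197.5/100.00 = 20150 kJ = 20.15 MJ.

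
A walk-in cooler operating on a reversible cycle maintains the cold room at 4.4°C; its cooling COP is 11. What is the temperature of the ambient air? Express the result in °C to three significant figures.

COP_R = T_C/(T_H − T_C) gives T_H − T_C = T_C/COP.
With T_C = 277.55 K, T_H = 277.55 × (1 + 1/11) = 302.78 K.
Converting, 302.78 K = 29.63°C.

29.6 °C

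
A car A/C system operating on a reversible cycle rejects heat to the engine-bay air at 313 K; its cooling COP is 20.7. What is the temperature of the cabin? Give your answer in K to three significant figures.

299 K

For a Carnot refrigerator COP_R = T_C/(T_H − T_C), so T_C = COP·T_H/(1 + COP).
With T_H = 313.00 K, T_C = 20.7 × 313.00/21.70 = 298.58 K.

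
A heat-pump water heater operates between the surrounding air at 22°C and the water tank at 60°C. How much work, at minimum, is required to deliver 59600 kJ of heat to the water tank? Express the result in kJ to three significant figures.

In absolute terms T_C = 295.15 K and T_H = 333.15 K, so ΔT = 38.00 K.
The reversible limit is COP_HP = T_H/ΔT = 8.767, so W_min = Q_H/COP = Q_H·ΔT/T_H.
W_min = 59600 × 38.00/333.15 = 6798 kJ.

6800 kJ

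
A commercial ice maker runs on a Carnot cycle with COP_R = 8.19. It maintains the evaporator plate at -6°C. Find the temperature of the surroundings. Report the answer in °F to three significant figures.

COP_R = T_C/(T_H − T_C) gives T_H − T_C = T_C/COP.
With T_C = 267.15 K, T_H = 267.15 × (1 + 1/8.19) = 299.77 K.
Converting, 299.77 K = 79.91°F.

79.9 °F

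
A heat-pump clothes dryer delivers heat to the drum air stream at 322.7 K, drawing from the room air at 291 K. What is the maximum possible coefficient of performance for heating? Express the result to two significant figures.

10

The reservoir spacing is ΔT = 322.7 − 291 = 31.70 K.
For a reversible cycle, COP_Carnot = T_H/ΔT = 322.70/31.70 = 10.18.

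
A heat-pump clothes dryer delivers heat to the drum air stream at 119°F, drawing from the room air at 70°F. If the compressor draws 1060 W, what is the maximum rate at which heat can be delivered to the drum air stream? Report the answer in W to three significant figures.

12500 W

In absolute terms T_C = 294.26 K and T_H = 321.48 K, so ΔT = 27.22 K.
COP_Carnot = T_H/ΔT = 321.48/27.22 = 11.81.
Q̇_max = COP_Carnot × Ẇ = 11.81 × 1060 W = 12520 W.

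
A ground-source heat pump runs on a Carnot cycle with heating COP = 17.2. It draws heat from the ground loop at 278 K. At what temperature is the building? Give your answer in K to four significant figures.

COP_HP = T_H/(T_H − T_C) rearranges to T_H = COP·T_C/(COP − 1).
With T_C = 278.00 K, T_H = 17.2 × 278.00/16.20 = 295.16 K.

295.2 K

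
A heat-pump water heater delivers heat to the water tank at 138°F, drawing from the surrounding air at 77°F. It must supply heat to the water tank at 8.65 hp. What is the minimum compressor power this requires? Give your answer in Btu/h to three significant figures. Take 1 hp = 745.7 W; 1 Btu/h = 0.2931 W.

In absolute terms T_C = 298.15 K and T_H = 332.04 K, so ΔT = 33.89 K.
COP_Carnot = T_H/ΔT = 332.04/33.89 = 9.798.
Ẇ_min = Q̇/COP_Carnot = 8.650/9.798 = 0.8828 hp = 2246 Btu/h.

2250 Btu/h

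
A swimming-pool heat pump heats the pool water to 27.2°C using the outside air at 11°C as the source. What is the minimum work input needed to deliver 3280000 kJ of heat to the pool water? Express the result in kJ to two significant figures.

180000 kJ

In absolute terms T_C = 284.15 K and T_H = 300.35 K, so ΔT = 16.20 K.
The reversible limit is COP_HP = T_H/ΔT = 18.54, so W_min = Q_H/COP = Q_H·ΔT/T_H.
W_min = 3280000 × 16.20/300.35 = 176900 kJ.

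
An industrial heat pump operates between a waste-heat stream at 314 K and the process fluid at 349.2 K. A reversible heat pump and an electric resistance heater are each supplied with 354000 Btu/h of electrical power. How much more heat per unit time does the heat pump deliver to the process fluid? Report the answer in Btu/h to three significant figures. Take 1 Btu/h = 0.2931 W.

3160000 Btu/h

The reservoir spacing is ΔT = 349.2 − 314 = 35.20 K.
COP_Carnot = T_H/ΔT = 349.20/35.20 = 9.920.
The heat pump delivers Q̇_H = COP × Ẇ = 3512000 Btu/h; the resistance heater delivers Ẇ = 354000 Btu/h.
Extra = (COP − 1)·Ẇ = 3158000 Btu/h.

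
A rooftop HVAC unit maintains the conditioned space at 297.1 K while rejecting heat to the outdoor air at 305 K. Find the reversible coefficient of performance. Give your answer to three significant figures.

The reservoir spacing is ΔT = 305 − 297.1 = 7.900 K.
For a reversible cycle, COP_Carnot = T_C/ΔT = 297.10/7.900 = 37.61.

37.6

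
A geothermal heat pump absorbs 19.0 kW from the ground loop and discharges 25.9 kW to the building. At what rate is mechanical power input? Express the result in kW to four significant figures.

6.900 kW

For a cyclic device the first law requires Q̇_H = Q̇_C + Ẇ.
Ẇ = Q̇_H − Q̇_C = 6.900 kW.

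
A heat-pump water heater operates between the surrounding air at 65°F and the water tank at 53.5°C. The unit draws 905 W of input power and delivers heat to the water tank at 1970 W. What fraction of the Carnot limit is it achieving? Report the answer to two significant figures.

COP_actual = Q̇_H/Ẇ = 1970/905.0 = 2.177.
In absolute terms T_C = 291.48 K and T_H = 326.65 K, so ΔT = 35.17 K.
COP_Carnot = T_H/ΔT = 326.65/35.17 = 9.289.
η_II = COP_actual/COP_Carnot = 2.177/9.289 = 0.2344.

0.23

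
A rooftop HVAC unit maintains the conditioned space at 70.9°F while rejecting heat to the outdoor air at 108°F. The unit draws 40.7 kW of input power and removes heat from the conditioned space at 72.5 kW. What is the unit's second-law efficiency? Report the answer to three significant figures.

0.125

COP_actual = Q̇_C/Ẇ = 72.50/40.70 = 1.781.
In absolute terms T_C = 294.76 K and T_H = 315.37 K, so ΔT = 20.61 K.
COP_Carnot = T_C/ΔT = 294.76/20.61 = 14.30.
η_II = COP_actual/COP_Carnot = 1.781/14.30 = 0.1246.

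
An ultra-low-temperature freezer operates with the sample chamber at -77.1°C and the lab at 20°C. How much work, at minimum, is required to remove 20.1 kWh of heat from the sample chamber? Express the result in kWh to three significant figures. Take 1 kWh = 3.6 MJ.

9.96 kWh

In absolute terms T_C = 196.05 K and T_H = 293.15 K, so ΔT = 97.10 K.
The reversible limit is COP_R = T_C/ΔT = 2.019, so W_min = Q_C/COP = Q_C·ΔT/T_C.
W_min = 20.10 × 97.10/196.05 = 9.955 kWh.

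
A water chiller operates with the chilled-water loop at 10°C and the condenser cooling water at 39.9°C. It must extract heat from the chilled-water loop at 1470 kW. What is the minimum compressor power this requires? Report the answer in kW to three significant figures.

In absolute terms T_C = 283.15 K and T_H = 313.05 K, so ΔT = 29.90 K.
COP_Carnot = T_C/ΔT = 283.15/29.90 = 9.470.
Ẇ_min = Q̇/COP_Carnot = 1470/9.470 = 155.2 kW.

155 kW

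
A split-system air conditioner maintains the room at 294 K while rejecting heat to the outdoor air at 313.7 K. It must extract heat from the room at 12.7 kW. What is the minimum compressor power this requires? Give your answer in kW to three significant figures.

0.851 kW

The reservoir spacing is ΔT = 313.7 − 294 = 19.70 K.
COP_Carnot = T_C/ΔT = 294.00/19.70 = 14.92.
Ẇ_min = Q̇/COP_Carnot = 12.70/14.92 = 0.8510 kW.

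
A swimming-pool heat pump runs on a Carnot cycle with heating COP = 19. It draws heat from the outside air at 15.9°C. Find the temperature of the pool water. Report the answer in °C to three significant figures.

COP_HP = T_H/(T_H − T_C) rearranges to T_H = COP·T_C/(COP − 1).
With T_C = 289.05 K, T_H = 19 × 289.05/18.00 = 305.11 K.
Converting, 305.11 K = 31.96°C.

32.0 °C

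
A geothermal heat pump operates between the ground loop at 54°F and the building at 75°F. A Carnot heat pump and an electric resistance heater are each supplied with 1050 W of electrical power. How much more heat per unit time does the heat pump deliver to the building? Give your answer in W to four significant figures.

25680 W

In absolute terms T_C = 285.37 K and T_H = 297.04 K, so ΔT = 11.67 K.
COP_Carnot = T_H/ΔT = 297.04/11.67 = 25.46.
The heat pump delivers Q̇_H = COP × Ẇ = 26730 W; the resistance heater delivers Ẇ = 1050 W.
Extra = (COP − 1)·Ẇ = 25680 W.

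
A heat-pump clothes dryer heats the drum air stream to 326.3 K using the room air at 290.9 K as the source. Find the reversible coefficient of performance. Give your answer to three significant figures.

The reservoir spacing is ΔT = 326.3 − 290.9 = 35.40 K.
For a reversible cycle, COP_Carnot = T_H/ΔT = 326.30/35.40 = 9.218.

9.22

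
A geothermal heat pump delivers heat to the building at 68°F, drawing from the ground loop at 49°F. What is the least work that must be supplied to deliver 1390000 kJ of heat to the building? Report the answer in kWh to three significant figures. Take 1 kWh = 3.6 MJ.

13.9 kWh

In absolute terms T_C = 282.59 K and T_H = 293.15 K, so ΔT = 10.56 K.
The reversible limit is COP_HP = T_H/ΔT = 27.77, so W_min = Q_H/COP = Q_H·ΔT/T_H.
W_min = 1390000 × 10.56/293.15 = 50050 kJ = 13.90 kWh.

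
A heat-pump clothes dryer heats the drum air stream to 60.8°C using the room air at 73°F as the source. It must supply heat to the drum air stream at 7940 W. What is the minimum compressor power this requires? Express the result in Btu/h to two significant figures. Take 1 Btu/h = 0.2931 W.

3100 Btu/h

In absolute terms T_C = 295.93 K and T_H = 333.95 K, so ΔT = 38.02 K.
COP_Carnot = T_H/ΔT = 333.95/38.02 = 8.783.
Ẇ_min = Q̇/COP_Carnot = 7940/8.783 = 904.0 W = 3084 Btu/h.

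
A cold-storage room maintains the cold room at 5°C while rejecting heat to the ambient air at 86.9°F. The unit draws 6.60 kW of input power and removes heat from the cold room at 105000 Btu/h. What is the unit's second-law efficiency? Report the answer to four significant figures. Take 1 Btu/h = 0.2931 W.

0.4275

Converting, Q̇_C = 105000 Btu/h = 30.78 kW, so COP_actual = Q̇_C/Ẇ = 30.78/6.600 = 4.663.
In absolute terms T_C = 278.15 K and T_H = 303.65 K, so ΔT = 25.50 K.
COP_Carnot = T_C/ΔT = 278.15/25.50 = 10.91.
η_II = COP_actual/COP_Carnot = 4.663/10.91 = 0.4275.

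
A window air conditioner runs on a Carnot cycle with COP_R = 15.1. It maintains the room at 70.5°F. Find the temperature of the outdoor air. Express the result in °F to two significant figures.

COP_R = T_C/(T_H − T_C) gives T_H − T_C = T_C/COP.
With T_C = 294.54 K, T_H = 294.54 × (1 + 1/15.1) = 314.04 K.
Converting, 314.04 K = 105.61°F.

110 °F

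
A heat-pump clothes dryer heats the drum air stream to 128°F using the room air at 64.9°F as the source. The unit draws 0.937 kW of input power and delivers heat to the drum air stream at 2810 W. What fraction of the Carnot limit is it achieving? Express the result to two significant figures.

0.32

Converting, Q̇_H = 2810 W = 2.810 kW, so COP_actual = Q̇_H/Ẇ = 2.810/0.9370 = 2.999.
In absolute terms T_C = 291.43 K and T_H = 326.48 K, so ΔT = 35.06 K.
COP_Carnot = T_H/ΔT = 326.48/35.06 = 9.313.
η_II = COP_actual/COP_Carnot = 2.999/9.313 = 0.3220.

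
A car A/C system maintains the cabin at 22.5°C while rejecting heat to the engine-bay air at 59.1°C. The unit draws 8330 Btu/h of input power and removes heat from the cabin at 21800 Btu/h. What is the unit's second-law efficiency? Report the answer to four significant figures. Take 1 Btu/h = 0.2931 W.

COP_actual = Q̇_C/Ẇ = 21800/8330 = 2.617.
In absolute terms T_C = 295.65 K and T_H = 332.25 K, so ΔT = 36.60 K.
COP_Carnot = T_C/ΔT = 295.65/36.60 = 8.078.
η_II = COP_actual/COP_Carnot = 2.617/8.078 = 0.3240.

0.3240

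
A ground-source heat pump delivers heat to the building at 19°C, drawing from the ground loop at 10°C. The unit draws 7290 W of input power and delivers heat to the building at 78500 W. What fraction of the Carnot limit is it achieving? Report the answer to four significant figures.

COP_actual = Q̇_H/Ẇ = 78500/7290 = 10.77.
In absolute terms T_C = 283.15 K and T_H = 292.15 K, so ΔT = 9.000 K.
COP_Carnot = T_H/ΔT = 292.15/9.000 = 32.46.
η_II = COP_actual/COP_Carnot = 10.77/32.46 = 0.3317.

0.3317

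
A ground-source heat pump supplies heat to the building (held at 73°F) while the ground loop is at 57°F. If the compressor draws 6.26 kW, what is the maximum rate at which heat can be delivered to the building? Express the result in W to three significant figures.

208000 W

In absolute terms T_C = 287.04 K and T_H = 295.93 K, so ΔT = 8.889 K.
COP_Carnot = T_H/ΔT = 295.93/8.889 = 33.29.
Q̇_max = COP_Carnot × Ẇ = 33.29 × 6.260 kW = 208.4 kW = 208400 W.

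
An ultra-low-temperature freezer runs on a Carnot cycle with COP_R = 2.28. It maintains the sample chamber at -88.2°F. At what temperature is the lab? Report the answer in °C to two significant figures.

COP_R = T_C/(T_H − T_C) gives T_H − T_C = T_C/COP.
With T_C = 206.37 K, T_H = 206.37 × (1 + 1/2.28) = 296.89 K.
Converting, 296.89 K = 23.74°C.

24 °C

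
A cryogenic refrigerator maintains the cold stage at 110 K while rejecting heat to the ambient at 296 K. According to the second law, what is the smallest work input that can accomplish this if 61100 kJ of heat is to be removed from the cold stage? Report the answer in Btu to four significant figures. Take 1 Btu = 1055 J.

97930 Btu

The reservoir spacing is ΔT = 296 − 110 = 186.0 K.
The reversible limit is COP_R = T_C/ΔT = 0.5914, so W_min = Q_C/COP = Q_C·ΔT/T_C.
W_min = 61100 × 186.0/110.00 = 103300 kJ = 97930 Btu.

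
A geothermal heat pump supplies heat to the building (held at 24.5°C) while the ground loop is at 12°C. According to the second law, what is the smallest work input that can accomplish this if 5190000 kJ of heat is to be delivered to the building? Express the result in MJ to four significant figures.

218.0 MJ

In absolute terms T_C = 285.15 K and T_H = 297.65 K, so ΔT = 12.50 K.
The reversible limit is COP_HP = T_H/ΔT = 23.81, so W_min = Q_H/COP = Q_H·ΔT/T_H.
W_min = 5190000 × 12.50/297.65 = 218000 kJ = 218.0 MJ.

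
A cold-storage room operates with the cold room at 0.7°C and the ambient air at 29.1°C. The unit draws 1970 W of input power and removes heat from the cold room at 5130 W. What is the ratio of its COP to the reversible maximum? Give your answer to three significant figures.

COP_actual = Q̇_C/Ẇ = 5130/1970 = 2.604.
In absolute terms T_C = 273.85 K and T_H = 302.25 K, so ΔT = 28.40 K.
COP_Carnot = T_C/ΔT = 273.85/28.40 = 9.643.
η_II = COP_actual/COP_Carnot = 2.604/9.643 = 0.2701.

0.270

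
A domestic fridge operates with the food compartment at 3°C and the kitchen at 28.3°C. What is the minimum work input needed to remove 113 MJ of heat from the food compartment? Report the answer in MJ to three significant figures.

10.4 MJ

In absolute terms T_C = 276.15 K and T_H = 301.45 K, so ΔT = 25.30 K.
The reversible limit is COP_R = T_C/ΔT = 10.92, so W_min = Q_C/COP = Q_C·ΔT/T_C.
W_min = 113.0 × 25.30/276.15 = 10.35 MJ.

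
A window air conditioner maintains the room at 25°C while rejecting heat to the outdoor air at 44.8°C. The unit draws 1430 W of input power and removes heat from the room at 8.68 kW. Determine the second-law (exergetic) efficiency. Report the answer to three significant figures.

0.403

Converting, Q̇_C = 8.680 kW = 8680 W, so COP_actual = Q̇_C/Ẇ = 8680/1430 = 6.070.
In absolute terms T_C = 298.15 K and T_H = 317.95 K, so ΔT = 19.80 K.
COP_Carnot = T_C/ΔT = 298.15/19.80 = 15.06.
η_II = COP_actual/COP_Carnot = 6.070/15.06 = 0.4031.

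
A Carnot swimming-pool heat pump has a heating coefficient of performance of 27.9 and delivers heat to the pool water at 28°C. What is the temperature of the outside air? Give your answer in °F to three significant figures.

63.0 °F

COP_HP = T_H/(T_H − T_C) gives T_H − T_C = T_H/COP.
With T_H = 301.15 K, T_C = 301.15 × (1 − 1/27.9) = 290.36 K.
Converting, 290.36 K = 62.97°F.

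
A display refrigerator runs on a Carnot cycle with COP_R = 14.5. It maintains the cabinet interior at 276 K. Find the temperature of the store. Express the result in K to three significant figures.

295 K

COP_R = T_C/(T_H − T_C) gives T_H − T_C = T_C/COP.
With T_C = 276.00 K, T_H = 276.00 × (1 + 1/14.5) = 295.03 K.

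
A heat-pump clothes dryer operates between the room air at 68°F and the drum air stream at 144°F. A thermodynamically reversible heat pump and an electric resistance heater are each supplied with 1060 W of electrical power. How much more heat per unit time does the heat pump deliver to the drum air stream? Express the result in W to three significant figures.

In absolute terms T_C = 293.15 K and T_H = 335.37 K, so ΔT = 42.22 K.
COP_Carnot = T_H/ΔT = 335.37/42.22 = 7.943.
The heat pump delivers Q̇_H = COP × Ẇ = 8420 W; the resistance heater delivers Ẇ = 1060 W.
Extra = (COP − 1)·Ẇ = 7360 W.

7360 W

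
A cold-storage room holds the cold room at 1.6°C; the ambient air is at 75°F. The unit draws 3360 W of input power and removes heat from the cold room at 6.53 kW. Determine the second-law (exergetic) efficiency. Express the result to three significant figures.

0.158

Converting, Q̇_C = 6.530 kW = 6530 W, so COP_actual = Q̇_C/Ẇ = 6530/3360 = 1.943.
In absolute terms T_C = 274.75 K and T_H = 297.04 K, so ΔT = 22.29 K.
COP_Carnot = T_C/ΔT = 274.75/22.29 = 12.33.
η_II = COP_actual/COP_Carnot = 1.943/12.33 = 0.1577.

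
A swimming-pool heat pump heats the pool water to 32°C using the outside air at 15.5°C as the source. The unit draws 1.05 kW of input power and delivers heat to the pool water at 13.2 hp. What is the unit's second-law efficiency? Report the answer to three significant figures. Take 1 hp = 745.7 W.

Converting, Q̇_H = 13.20 hp = 9.843 kW, so COP_actual = Q̇_H/Ẇ = 9.843/1.050 = 9.375.
In absolute terms T_C = 288.65 K and T_H = 305.15 K, so ΔT = 16.50 K.
COP_Carnot = T_H/ΔT = 305.15/16.50 = 18.49.
η_II = COP_actual/COP_Carnot = 9.375/18.49 = 0.5069.

0.507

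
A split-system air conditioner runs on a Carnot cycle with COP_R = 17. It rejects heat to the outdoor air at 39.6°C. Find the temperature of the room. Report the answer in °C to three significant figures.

For a Carnot refrigerator COP_R = T_C/(T_H − T_C), so T_C = COP·T_H/(1 + COP).
With T_H = 312.75 K, T_C = 17 × 312.75/18.00 = 295.38 K.
Converting, 295.38 K = 22.23°C.

22.2 °C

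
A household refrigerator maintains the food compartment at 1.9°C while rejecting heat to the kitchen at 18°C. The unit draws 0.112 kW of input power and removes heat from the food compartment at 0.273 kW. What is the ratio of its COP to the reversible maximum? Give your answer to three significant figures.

COP_actual = Q̇_C/Ẇ = 0.2730/0.1120 = 2.438.
In absolute terms T_C = 275.05 K and T_H = 291.15 K, so ΔT = 16.10 K.
COP_Carnot = T_C/ΔT = 275.05/16.10 = 17.08.
η_II = COP_actual/COP_Carnot = 2.438/17.08 = 0.1427.

0.143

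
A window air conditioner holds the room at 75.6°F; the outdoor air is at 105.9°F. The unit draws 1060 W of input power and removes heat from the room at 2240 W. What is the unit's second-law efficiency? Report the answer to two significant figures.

COP_actual = Q̇_C/Ẇ = 2240/1060 = 2.113.
In absolute terms T_C = 297.37 K and T_H = 314.21 K, so ΔT = 16.83 K.
COP_Carnot = T_C/ΔT = 297.37/16.83 = 17.67.
η_II = COP_actual/COP_Carnot = 2.113/17.67 = 0.1196.

0.12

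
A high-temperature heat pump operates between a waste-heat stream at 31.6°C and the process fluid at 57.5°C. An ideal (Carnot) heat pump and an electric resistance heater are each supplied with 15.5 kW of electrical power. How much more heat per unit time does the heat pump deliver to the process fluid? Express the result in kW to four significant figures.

182.4 kW

In absolute terms T_C = 304.75 K and T_H = 330.65 K, so ΔT = 25.90 K.
COP_Carnot = T_H/ΔT = 330.65/25.90 = 12.77.
The heat pump delivers Q̇_H = COP × Ẇ = 197.9 kW; the resistance heater delivers Ẇ = 15.50 kW.
Extra = (COP − 1)·Ẇ = 182.4 kW.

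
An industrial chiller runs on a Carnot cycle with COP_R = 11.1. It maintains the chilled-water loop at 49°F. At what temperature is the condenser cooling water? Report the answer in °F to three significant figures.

94.8 °F

COP_R = T_C/(T_H − T_C) gives T_H − T_C = T_C/COP.
With T_C = 282.59 K, T_H = 282.59 × (1 + 1/11.1) = 308.05 K.
Converting, 308.05 K = 94.83°F.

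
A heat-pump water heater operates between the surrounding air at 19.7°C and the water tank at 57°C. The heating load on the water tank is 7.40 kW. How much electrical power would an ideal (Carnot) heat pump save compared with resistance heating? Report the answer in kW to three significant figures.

In absolute terms T_C = 292.85 K and T_H = 330.15 K, so ΔT = 37.30 K.
COP_Carnot = T_H/ΔT = 330.15/37.30 = 8.851.
Resistance heating needs Ẇ_res = Q̇_H = 7.400 kW; the reversible heat pump needs only Ẇ_hp = Q̇_H/COP = 0.8360 kW.
Saving = 7.400 − 0.8360 = 6.564 kW.

6.56 kW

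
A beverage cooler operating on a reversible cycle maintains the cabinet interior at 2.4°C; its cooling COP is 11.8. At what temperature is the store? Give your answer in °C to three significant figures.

COP_R = T_C/(T_H − T_C) gives T_H − T_C = T_C/COP.
With T_C = 275.55 K, T_H = 275.55 × (1 + 1/11.8) = 298.90 K.
Converting, 298.90 K = 25.75°C.

25.8 °C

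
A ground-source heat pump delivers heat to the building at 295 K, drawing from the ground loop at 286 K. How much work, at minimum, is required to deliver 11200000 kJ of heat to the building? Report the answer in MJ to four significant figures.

The reservoir spacing is ΔT = 295 − 286 = 9.000 K.
The reversible limit is COP_HP = T_H/ΔT = 32.78, so W_min = Q_H/COP = Q_H·ΔT/T_H.
W_min = 11200000 × 9.000/295.00 = 341700 kJ = 341.7 MJ.

341.7 MJ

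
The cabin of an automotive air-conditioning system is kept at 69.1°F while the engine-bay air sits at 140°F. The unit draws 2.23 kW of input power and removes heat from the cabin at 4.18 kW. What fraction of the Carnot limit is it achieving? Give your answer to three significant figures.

COP_actual = Q̇_C/Ẇ = 4.180/2.230 = 1.874.
In absolute terms T_C = 293.76 K and T_H = 333.15 K, so ΔT = 39.39 K.
COP_Carnot = T_C/ΔT = 293.76/39.39 = 7.458.
η_II = COP_actual/COP_Carnot = 1.874/7.458 = 0.2513.

0.251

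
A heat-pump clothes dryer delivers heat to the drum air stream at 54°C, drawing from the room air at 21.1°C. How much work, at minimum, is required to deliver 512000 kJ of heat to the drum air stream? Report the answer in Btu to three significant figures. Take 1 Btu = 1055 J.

In absolute terms T_C = 294.25 K and T_H = 327.15 K, so ΔT = 32.90 K.
The reversible limit is COP_HP = T_H/ΔT = 9.944, so W_min = Q_H/COP = Q_H·ΔT/T_H.
W_min = 512000 × 32.90/327.15 = 51490 kJ = 48810 Btu.

48800 Btu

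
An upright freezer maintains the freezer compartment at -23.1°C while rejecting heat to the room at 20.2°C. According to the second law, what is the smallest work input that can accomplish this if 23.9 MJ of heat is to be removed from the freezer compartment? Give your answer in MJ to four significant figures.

In absolute terms T_C = 250.05 K and T_H = 293.35 K, so ΔT = 43.30 K.
The reversible limit is COP_R = T_C/ΔT = 5.775, so W_min = Q_C/COP = Q_C·ΔT/T_C.
W_min = 23.90 × 43.30/250.05 = 4.139 MJ.

4.139 MJ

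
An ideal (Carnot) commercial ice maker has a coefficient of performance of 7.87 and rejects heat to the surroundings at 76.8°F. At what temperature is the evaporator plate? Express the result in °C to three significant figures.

For a Carnot refrigerator COP_R = T_C/(T_H − T_C), so T_C = COP·T_H/(1 + COP).
With T_H = 298.04 K, T_C = 7.87 × 298.04/8.870 = 264.44 K.
Converting, 264.44 K = -8.71°C.

-8.71 °C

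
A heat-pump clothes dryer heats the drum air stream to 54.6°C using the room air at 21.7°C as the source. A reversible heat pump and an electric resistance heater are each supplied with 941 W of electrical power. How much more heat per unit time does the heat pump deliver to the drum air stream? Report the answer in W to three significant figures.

8430 W

In absolute terms T_C = 294.85 K and T_H = 327.75 K, so ΔT = 32.90 K.
COP_Carnot = T_H/ΔT = 327.75/32.90 = 9.962.
The heat pump delivers Q̇_H = COP × Ẇ = 9374 W; the resistance heater delivers Ẇ = 941.0 W.
Extra = (COP − 1)·Ẇ = 8433 W.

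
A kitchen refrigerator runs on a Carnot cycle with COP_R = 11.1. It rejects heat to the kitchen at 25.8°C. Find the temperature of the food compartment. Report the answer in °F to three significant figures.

For a Carnot refrigerator COP_R = T_C/(T_H − T_C), so T_C = COP·T_H/(1 + COP).
With T_H = 298.95 K, T_C = 11.1 × 298.95/12.10 = 274.24 K.
Converting, 274.24 K = 33.97°F.

34.0 °F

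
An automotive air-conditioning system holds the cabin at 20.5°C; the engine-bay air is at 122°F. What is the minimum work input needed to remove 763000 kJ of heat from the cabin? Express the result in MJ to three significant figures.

76.7 MJ

In absolute terms T_C = 293.65 K and T_H = 323.15 K, so ΔT = 29.50 K.
The reversible limit is COP_R = T_C/ΔT = 9.954, so W_min = Q_C/COP = Q_C·ΔT/T_C.
W_min = 763000 × 29.50/293.65 = 76650 kJ = 76.65 MJ.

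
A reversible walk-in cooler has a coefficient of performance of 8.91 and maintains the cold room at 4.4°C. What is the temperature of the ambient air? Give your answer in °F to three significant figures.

96.0 °F

COP_R = T_C/(T_H − T_C) gives T_H − T_C = T_C/COP.
With T_C = 277.55 K, T_H = 277.55 × (1 + 1/8.91) = 308.70 K.
Converting, 308.70 K = 95.99°F.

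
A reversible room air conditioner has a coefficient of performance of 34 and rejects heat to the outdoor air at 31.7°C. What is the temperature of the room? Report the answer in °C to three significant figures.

23.0 °C

For a Carnot refrigerator COP_R = T_C/(T_H − T_C), so T_C = COP·T_H/(1 + COP).
With T_H = 304.85 K, T_C = 34 × 304.85/35.00 = 296.14 K.
Converting, 296.14 K = 22.99°C.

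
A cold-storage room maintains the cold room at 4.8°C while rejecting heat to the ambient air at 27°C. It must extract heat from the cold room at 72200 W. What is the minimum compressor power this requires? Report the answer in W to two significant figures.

5800 W

In absolute terms T_C = 277.95 K and T_H = 300.15 K, so ΔT = 22.20 K.
COP_Carnot = T_C/ΔT = 277.95/22.20 = 12.52.
Ẇ_min = Q̇/COP_Carnot = 72200/12.52 = 5767 W.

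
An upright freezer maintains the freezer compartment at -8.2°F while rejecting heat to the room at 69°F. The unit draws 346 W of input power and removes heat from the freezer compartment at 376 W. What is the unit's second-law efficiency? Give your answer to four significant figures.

0.1858

COP_actual = Q̇_C/Ẇ = 376.0/346.0 = 1.087.
In absolute terms T_C = 250.82 K and T_H = 293.71 K, so ΔT = 42.89 K.
COP_Carnot = T_C/ΔT = 250.82/42.89 = 5.848.
η_II = COP_actual/COP_Carnot = 1.087/5.848 = 0.1858.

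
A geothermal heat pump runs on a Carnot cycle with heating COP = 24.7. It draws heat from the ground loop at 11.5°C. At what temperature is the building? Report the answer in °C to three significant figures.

23.5 °C

COP_HP = T_H/(T_H − T_C) rearranges to T_H = COP·T_C/(COP − 1).
With T_C = 284.65 K, T_H = 24.7 × 284.65/23.70 = 296.66 K.
Converting, 296.66 K = 23.51°C.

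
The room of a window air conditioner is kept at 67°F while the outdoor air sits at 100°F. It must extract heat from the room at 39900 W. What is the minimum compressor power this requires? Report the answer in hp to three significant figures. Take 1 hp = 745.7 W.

3.35 hp

In absolute terms T_C = 292.59 K and T_H = 310.93 K, so ΔT = 18.33 K.
COP_Carnot = T_C/ΔT = 292.59/18.33 = 15.96.
Ẇ_min = Q̇/COP_Carnot = 39900/15.96 = 2500 W = 3.353 hp.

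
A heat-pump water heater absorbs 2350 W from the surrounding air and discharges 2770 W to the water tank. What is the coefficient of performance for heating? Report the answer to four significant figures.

The first law gives Q̇_H = Q̇_C + Ẇ, so the three rates are Q̇_C = 2350, Q̇_H = 2770, Ẇ = 420.0 W.
COP_HP = Q̇_H/Ẇ = 2770/420.0 = 6.595.

6.595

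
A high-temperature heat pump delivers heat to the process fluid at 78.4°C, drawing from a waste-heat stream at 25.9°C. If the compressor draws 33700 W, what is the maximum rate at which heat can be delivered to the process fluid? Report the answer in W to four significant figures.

In absolute terms T_C = 299.05 K and T_H = 351.55 K, so ΔT = 52.50 K.
COP_Carnot = T_H/ΔT = 351.55/52.50 = 6.696.
Q̇_max = COP_Carnot × Ẇ = 6.696 × 33700 W = 225700 W.

225700 W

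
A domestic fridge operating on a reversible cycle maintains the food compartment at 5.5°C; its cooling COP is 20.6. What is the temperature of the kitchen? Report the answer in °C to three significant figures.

COP_R = T_C/(T_H − T_C) gives T_H − T_C = T_C/COP.
With T_C = 278.65 K, T_H = 278.65 × (1 + 1/20.6) = 292.18 K.
Converting, 292.18 K = 19.03°C.

19.0 °C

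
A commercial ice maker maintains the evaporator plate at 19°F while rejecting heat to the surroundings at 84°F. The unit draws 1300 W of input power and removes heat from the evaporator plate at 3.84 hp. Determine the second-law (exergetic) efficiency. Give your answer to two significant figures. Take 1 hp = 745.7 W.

Converting, Q̇_C = 3.840 hp = 2863 W, so COP_actual = Q̇_C/Ẇ = 2863/1300 = 2.203.
In absolute terms T_C = 265.93 K and T_H = 302.04 K, so ΔT = 36.11 K.
COP_Carnot = T_C/ΔT = 265.93/36.11 = 7.364.
η_II = COP_actual/COP_Carnot = 2.203/7.364 = 0.2991.

0.30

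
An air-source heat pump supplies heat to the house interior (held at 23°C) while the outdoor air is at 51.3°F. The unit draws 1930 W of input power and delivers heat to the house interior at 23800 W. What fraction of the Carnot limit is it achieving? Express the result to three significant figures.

COP_actual = Q̇_H/Ẇ = 23800/1930 = 12.33.
In absolute terms T_C = 283.87 K and T_H = 296.15 K, so ΔT = 12.28 K.
COP_Carnot = T_H/ΔT = 296.15/12.28 = 24.12.
η_II = COP_actual/COP_Carnot = 12.33/24.12 = 0.5112.

0.511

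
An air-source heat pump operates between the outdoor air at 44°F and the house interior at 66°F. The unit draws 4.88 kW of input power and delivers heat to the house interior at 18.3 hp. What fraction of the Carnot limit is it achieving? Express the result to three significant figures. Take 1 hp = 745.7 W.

0.117

Converting, Q̇_H = 18.30 hp = 13.65 kW, so COP_actual = Q̇_H/Ẇ = 13.65/4.880 = 2.796.
In absolute terms T_C = 279.82 K and T_H = 292.04 K, so ΔT = 12.22 K.
COP_Carnot = T_H/ΔT = 292.04/12.22 = 23.89.
η_II = COP_actual/COP_Carnot = 2.796/23.89 = 0.1170.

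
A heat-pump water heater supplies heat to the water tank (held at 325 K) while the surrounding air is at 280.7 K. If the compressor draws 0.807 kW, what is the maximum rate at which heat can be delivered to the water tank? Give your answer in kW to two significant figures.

5.9 kW

The reservoir spacing is ΔT = 325 − 280.7 = 44.30 K.
COP_Carnot = T_H/ΔT = 325.00/44.30 = 7.336.
Q̇_max = COP_Carnot × Ẇ = 7.336 × 0.8070 kW = 5.920 kW.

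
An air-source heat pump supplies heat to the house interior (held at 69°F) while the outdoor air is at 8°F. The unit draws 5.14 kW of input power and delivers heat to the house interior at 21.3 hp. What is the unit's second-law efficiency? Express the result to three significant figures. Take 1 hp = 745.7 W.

Converting, Q̇_H = 21.30 hp = 15.88 kW, so COP_actual = Q̇_H/Ẇ = 15.88/5.140 = 3.090.
In absolute terms T_C = 259.82 K and T_H = 293.71 K, so ΔT = 33.89 K.
COP_Carnot = T_H/ΔT = 293.71/33.89 = 8.667.
η_II = COP_actual/COP_Carnot = 3.090/8.667 = 0.3566.

0.357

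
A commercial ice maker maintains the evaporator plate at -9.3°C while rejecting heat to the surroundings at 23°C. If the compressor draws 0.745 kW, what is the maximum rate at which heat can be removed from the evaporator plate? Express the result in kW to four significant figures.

6.086 kW

In absolute terms T_C = 263.85 K and T_H = 296.15 K, so ΔT = 32.30 K.
COP_Carnot = T_C/ΔT = 263.85/32.30 = 8.169.
Q̇_max = COP_Carnot × Ẇ = 8.169 × 0.7450 kW = 6.086 kW.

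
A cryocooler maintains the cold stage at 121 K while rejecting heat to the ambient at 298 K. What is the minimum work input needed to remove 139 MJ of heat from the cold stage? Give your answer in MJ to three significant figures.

The reservoir spacing is ΔT = 298 − 121 = 177.0 K.
The reversible limit is COP_R = T_C/ΔT = 0.6836, so W_min = Q_C/COP = Q_C·ΔT/T_C.
W_min = 139.0 × 177.0/121.00 = 203.3 MJ.

203 MJ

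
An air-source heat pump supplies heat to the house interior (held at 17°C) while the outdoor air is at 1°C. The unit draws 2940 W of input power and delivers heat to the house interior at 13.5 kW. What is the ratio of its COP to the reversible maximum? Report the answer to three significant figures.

0.253

Converting, Q̇_H = 13.50 kW = 13500 W, so COP_actual = Q̇_H/Ẇ = 13500/2940 = 4.592.
In absolute terms T_C = 274.15 K and T_H = 290.15 K, so ΔT = 16.00 K.
COP_Carnot = T_H/ΔT = 290.15/16.00 = 18.13.
η_II = COP_actual/COP_Carnot = 4.592/18.13 = 0.2532.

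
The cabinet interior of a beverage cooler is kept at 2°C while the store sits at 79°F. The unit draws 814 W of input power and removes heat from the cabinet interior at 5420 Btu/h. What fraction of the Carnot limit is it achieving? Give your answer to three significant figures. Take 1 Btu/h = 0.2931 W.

0.171

Converting, Q̇_C = 5420 Btu/h = 1589 W, so COP_actual = Q̇_C/Ẇ = 1589/814.0 = 1.952.
In absolute terms T_C = 275.15 K and T_H = 299.26 K, so ΔT = 24.11 K.
COP_Carnot = T_C/ΔT = 275.15/24.11 = 11.41.
η_II = COP_actual/COP_Carnot = 1.952/11.41 = 0.1710.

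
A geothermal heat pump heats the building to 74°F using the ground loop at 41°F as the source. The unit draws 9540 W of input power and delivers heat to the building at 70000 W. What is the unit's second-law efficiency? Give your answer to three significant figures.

COP_actual = Q̇_H/Ẇ = 70000/9540 = 7.338.
In absolute terms T_C = 278.15 K and T_H = 296.48 K, so ΔT = 18.33 K.
COP_Carnot = T_H/ΔT = 296.48/18.33 = 16.17.
η_II = COP_actual/COP_Carnot = 7.338/16.17 = 0.4537.

0.454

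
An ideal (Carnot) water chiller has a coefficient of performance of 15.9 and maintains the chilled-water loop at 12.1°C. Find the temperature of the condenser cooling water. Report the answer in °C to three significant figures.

30.0 °C

COP_R = T_C/(T_H − T_C) gives T_H − T_C = T_C/COP.
With T_C = 285.25 K, T_H = 285.25 × (1 + 1/15.9) = 303.19 K.
Converting, 303.19 K = 30.04°C.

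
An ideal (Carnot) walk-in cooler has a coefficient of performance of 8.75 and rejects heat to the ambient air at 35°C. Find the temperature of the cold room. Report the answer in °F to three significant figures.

For a Carnot refrigerator COP_R = T_C/(T_H − T_C), so T_C = COP·T_H/(1 + COP).
With T_H = 308.15 K, T_C = 8.75 × 308.15/9.750 = 276.54 K.
Converting, 276.54 K = 38.11°F.

38.1 °F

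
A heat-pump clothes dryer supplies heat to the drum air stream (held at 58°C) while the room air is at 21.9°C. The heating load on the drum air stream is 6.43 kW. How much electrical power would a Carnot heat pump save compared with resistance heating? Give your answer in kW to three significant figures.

5.73 kW

In absolute terms T_C = 295.05 K and T_H = 331.15 K, so ΔT = 36.10 K.
COP_Carnot = T_H/ΔT = 331.15/36.10 = 9.173.
Resistance heating needs Ẇ_res = Q̇_H = 6.430 kW; the reversible heat pump needs only Ẇ_hp = Q̇_H/COP = 0.7010 kW.
Saving = 6.430 − 0.7010 = 5.729 kW.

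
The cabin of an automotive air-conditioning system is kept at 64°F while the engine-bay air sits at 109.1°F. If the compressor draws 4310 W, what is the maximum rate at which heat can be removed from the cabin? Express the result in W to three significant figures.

50000 W

In absolute terms T_C = 290.93 K and T_H = 315.98 K, so ΔT = 25.06 K.
COP_Carnot = T_C/ΔT = 290.93/25.06 = 11.61.
Q̇_max = COP_Carnot × Ẇ = 11.61 × 4310 W = 50040 W.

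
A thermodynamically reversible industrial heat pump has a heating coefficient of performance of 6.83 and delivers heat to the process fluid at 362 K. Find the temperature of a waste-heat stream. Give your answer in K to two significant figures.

COP_HP = T_H/(T_H − T_C) gives T_H − T_C = T_H/COP.
With T_H = 362.00 K, T_C = 362.00 × (1 − 1/6.83) = 309.00 K.

310 K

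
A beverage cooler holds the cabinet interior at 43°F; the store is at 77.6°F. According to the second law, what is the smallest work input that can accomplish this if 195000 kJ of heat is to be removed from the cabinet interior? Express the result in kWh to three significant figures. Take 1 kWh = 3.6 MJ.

3.73 kWh

In absolute terms T_C = 279.26 K and T_H = 298.48 K, so ΔT = 19.22 K.
The reversible limit is COP_R = T_C/ΔT = 14.53, so W_min = Q_C/COP = Q_C·ΔT/T_C.
W_min = 195000 × 19.22/279.26 = 13420 kJ = 3.728 kWh.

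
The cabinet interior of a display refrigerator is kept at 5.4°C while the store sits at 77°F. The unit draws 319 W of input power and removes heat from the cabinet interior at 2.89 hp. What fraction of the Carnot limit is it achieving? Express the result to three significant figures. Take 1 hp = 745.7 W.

Converting, Q̇_C = 2.890 hp = 2155 W, so COP_actual = Q̇_C/Ẇ = 2155/319.0 = 6.756.
In absolute terms T_C = 278.55 K and T_H = 298.15 K, so ΔT = 19.60 K.
COP_Carnot = T_C/ΔT = 278.55/19.60 = 14.21.
η_II = COP_actual/COP_Carnot = 6.756/14.21 = 0.4754.

0.475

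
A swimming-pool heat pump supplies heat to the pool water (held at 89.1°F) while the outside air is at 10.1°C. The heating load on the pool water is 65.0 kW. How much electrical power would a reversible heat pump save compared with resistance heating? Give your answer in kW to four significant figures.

In absolute terms T_C = 283.25 K and T_H = 304.87 K, so ΔT = 21.62 K.
COP_Carnot = T_H/ΔT = 304.87/21.62 = 14.10.
Resistance heating needs Ẇ_res = Q̇_H = 65.00 kW; the reversible heat pump needs only Ẇ_hp = Q̇_H/COP = 4.610 kW.
Saving = 65.00 − 4.610 = 60.39 kW.

60.39 kW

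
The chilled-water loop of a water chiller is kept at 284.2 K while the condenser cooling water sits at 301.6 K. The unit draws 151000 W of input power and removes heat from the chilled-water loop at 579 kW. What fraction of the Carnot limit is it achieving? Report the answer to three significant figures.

Converting, Q̇_C = 579.0 kW = 579000 W, so COP_actual = Q̇_C/Ẇ = 579000/151000 = 3.834.
The reservoir spacing is ΔT = 301.6 − 284.2 = 17.40 K.
COP_Carnot = T_C/ΔT = 284.20/17.40 = 16.33.
η_II = COP_actual/COP_Carnot = 3.834/16.33 = 0.2348.

0.235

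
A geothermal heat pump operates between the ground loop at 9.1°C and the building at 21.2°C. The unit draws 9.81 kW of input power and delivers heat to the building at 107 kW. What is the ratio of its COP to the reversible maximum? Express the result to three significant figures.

0.448

COP_actual = Q̇_H/Ẇ = 107.0/9.810 = 10.91.
In absolute terms T_C = 282.25 K and T_H = 294.35 K, so ΔT = 12.10 K.
COP_Carnot = T_H/ΔT = 294.35/12.10 = 24.33.
η_II = COP_actual/COP_Carnot = 10.91/24.33 = 0.4484.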